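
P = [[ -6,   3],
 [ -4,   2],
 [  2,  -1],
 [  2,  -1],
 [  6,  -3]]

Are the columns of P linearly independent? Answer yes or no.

Row reduce P to echelon form.
R2 ← R2 − (2/3)·R1: [0, 0]
R3 ← R3 + (1/3)·R1: [0, 0]
R4 ← R4 + (1/3)·R1: [0, 0]
R5 ← R5 + R1: [0, 0]
1 pivot among 2 columns.
Only 1 < 2 pivot columns, so the columns are linearly dependent.

no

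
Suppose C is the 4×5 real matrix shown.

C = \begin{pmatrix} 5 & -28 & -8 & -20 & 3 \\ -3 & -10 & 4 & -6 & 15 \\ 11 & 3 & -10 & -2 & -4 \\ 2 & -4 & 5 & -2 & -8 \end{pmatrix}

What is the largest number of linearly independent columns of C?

4

Row reduce to echelon form.
R2 ← R2 + (3/5)·R1: [0, -134/5, -4/5, -18, 84/5]
R3 ← R3 − (11/5)·R1: [0, 323/5, 38/5, 42, -53/5]
R4 ← R4 − (2/5)·R1: [0, 36/5, 41/5, 6, -46/5]
R3 ← R3 + (323/134)·R2: [0, 0, 380/67, -93/67, 2003/67]
R4 ← R4 + (18/67)·R2: [0, 0, 535/67, 78/67, -314/67]
R4 ← R4 − (107/76)·R3: [0, 0, 0, 237/76, -3555/76]
Echelon form has 4 nonzero rows, so rank(C) = 4.
The rank gives the maximum number of linearly independent columns: 4.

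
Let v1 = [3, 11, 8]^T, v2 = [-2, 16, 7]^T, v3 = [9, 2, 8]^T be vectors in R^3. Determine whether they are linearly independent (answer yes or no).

yes

Form the matrix with these vectors as rows and row reduce.
R2 ← R2 + (2/3)·R1: [0, 70/3, 37/3]
R3 ← R3 − (3)·R1: [0, -31, -16]
R3 ← R3 + (93/70)·R2: [0, 0, 27/70]
3 nonzero rows, so the 3 vectors span a space of dimension 3.
Since 3 = 3, the vectors are linearly independent.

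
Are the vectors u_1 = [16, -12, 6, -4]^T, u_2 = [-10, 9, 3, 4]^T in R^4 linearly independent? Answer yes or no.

yes

Form the matrix with these vectors as rows and row reduce.
R2 ← R2 + (5/8)·R1: [0, 3/2, 27/4, 3/2]
2 nonzero rows, so the 2 vectors span a space of dimension 2.
Since 2 = 2, the vectors are linearly independent.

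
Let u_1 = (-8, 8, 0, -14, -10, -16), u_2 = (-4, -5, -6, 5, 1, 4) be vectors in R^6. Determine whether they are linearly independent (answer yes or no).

yes

Form the matrix with these vectors as rows and row reduce.
R2 ← R2 − (1/2)·R1: [0, -9, -6, 12, 6, 12]
2 nonzero rows, so the 2 vectors span a space of dimension 2.
Since 2 = 2, the vectors are linearly independent.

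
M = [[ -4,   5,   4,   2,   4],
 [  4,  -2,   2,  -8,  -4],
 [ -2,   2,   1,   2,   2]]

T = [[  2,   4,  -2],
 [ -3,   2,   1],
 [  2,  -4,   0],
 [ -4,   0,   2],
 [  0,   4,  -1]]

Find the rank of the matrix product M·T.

2

First compute MT:
[[-23,  -6,  13],
 [ 50, -12, -22],
 [-16,   0,   8]]
Now row reduce the product.
R2 ← R2 + (50/23)·R1: [0, -576/23, 144/23]
R3 ← R3 − (16/23)·R1: [0, 96/23, -24/23]
R3 ← R3 + (1/6)·R2: [0, 0, 0]
2 nonzero rows, so rank(MT) = 2.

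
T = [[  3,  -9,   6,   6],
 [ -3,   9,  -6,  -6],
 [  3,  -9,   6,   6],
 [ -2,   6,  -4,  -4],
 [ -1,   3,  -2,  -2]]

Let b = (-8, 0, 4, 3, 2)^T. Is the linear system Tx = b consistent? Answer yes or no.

Row reduce the augmented matrix [T | b].
R2 ← R2 + R1: [0, 0, 0, 0, -8]
R3 ← R3 − R1: [0, 0, 0, 0, 12]
R4 ← R4 + (2/3)·R1: [0, 0, 0, 0, -7/3]
R5 ← R5 + (1/3)·R1: [0, 0, 0, 0, -2/3]
R3 ← R3 + (3/2)·R2: [0, 0, 0, 0, 0]
R4 ← R4 − (7/24)·R2: [0, 0, 0, 0, 0]
R5 ← R5 − (1/12)·R2: [0, 0, 0, 0, 0]
The echelon form has 2 nonzero rows; the last pivot sits in the augmented column, so rank(T) = 1 but rank([T|b]) = 2.
Since the ranks differ, the system is inconsistent.

no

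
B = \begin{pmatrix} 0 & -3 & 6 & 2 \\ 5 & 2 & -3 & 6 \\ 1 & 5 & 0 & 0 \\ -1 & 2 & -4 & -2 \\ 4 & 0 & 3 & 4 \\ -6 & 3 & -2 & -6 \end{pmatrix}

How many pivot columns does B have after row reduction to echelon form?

Row reduce to echelon form.
Swap R1 ↔ R2
R3 ← R3 − (1/5)·R1: [0, 23/5, 3/5, -6/5]
R4 ← R4 + (1/5)·R1: [0, 12/5, -23/5, -4/5]
R5 ← R5 − (4/5)·R1: [0, -8/5, 27/5, -4/5]
R6 ← R6 + (6/5)·R1: [0, 27/5, -28/5, 6/5]
R3 ← R3 + (23/15)·R2: [0, 0, 49/5, 28/15]
R4 ← R4 + (4/5)·R2: [0, 0, 1/5, 4/5]
R5 ← R5 − (8/15)·R2: [0, 0, 11/5, -28/15]
R6 ← R6 + (9/5)·R2: [0, 0, 26/5, 24/5]
R4 ← R4 − (1/49)·R3: [0, 0, 0, 16/21]
R5 ← R5 − (11/49)·R3: [0, 0, 0, -16/7]
R6 ← R6 − (26/49)·R3: [0, 0, 0, 80/21]
R5 ← R5 + (3)·R4: [0, 0, 0, 0]
R6 ← R6 − (5)·R4: [0, 0, 0, 0]
Echelon form has 4 nonzero rows, so rank(B) = 4.
Each nonzero row contributes one pivot column: 4 pivot columns.

4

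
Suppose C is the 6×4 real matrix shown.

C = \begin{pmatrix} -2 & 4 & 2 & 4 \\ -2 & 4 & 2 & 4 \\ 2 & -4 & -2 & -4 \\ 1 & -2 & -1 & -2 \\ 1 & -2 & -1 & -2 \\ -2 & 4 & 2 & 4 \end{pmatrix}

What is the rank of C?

1

Row reduce to echelon form.
R2 ← R2 − R1: [0, 0, 0, 0]
R3 ← R3 + R1: [0, 0, 0, 0]
R4 ← R4 + (1/2)·R1: [0, 0, 0, 0]
R5 ← R5 + (1/2)·R1: [0, 0, 0, 0]
R6 ← R6 − R1: [0, 0, 0, 0]
Echelon form has 1 nonzero row, so rank(C) = 1.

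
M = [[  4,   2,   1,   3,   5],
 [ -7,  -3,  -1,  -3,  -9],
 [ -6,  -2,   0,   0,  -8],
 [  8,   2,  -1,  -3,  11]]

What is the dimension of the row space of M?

Row reduce to echelon form.
R2 ← R2 + (7/4)·R1: [0, 1/2, 3/4, 9/4, -1/4]
R3 ← R3 + (3/2)·R1: [0, 1, 3/2, 9/2, -1/2]
R4 ← R4 − (2)·R1: [0, -2, -3, -9, 1]
R3 ← R3 − (2)·R2: [0, 0, 0, 0, 0]
R4 ← R4 + (4)·R2: [0, 0, 0, 0, 0]
Echelon form has 2 nonzero rows, so rank(M) = 2.
The row space has dimension equal to the rank: 2.

2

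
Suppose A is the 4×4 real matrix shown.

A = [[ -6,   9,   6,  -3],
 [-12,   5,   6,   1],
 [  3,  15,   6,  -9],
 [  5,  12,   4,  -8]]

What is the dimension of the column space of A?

Row reduce to echelon form.
R2 ← R2 − (2)·R1: [0, -13, -6, 7]
R3 ← R3 + (1/2)·R1: [0, 39/2, 9, -21/2]
R4 ← R4 + (5/6)·R1: [0, 39/2, 9, -21/2]
R3 ← R3 + (3/2)·R2: [0, 0, 0, 0]
R4 ← R4 + (3/2)·R2: [0, 0, 0, 0]
Echelon form has 2 nonzero rows, so rank(A) = 2.
The column space has dimension equal to the rank: 2.

2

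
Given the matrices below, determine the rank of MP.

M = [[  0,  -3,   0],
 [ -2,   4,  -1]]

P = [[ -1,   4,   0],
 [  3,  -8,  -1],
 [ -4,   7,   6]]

2

First compute MP:
[[ -9,  24,   3],
 [ 18, -47, -10]]
Now row reduce the product.
R2 ← R2 + (2)·R1: [0, 1, -4]
2 nonzero rows, so rank(MP) = 2.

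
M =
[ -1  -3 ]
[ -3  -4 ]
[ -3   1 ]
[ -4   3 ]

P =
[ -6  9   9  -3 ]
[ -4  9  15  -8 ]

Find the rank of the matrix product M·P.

First compute MP:
[[ 18, -36, -54,  27],
 [ 34, -63, -87,  41],
 [ 14, -18, -12,   1],
 [ 12,  -9,   9, -12]]
Now row reduce the product.
R2 ← R2 − (17/9)·R1: [0, 5, 15, -10]
R3 ← R3 − (7/9)·R1: [0, 10, 30, -20]
R4 ← R4 − (2/3)·R1: [0, 15, 45, -30]
R3 ← R3 − (2)·R2: [0, 0, 0, 0]
R4 ← R4 − (3)·R2: [0, 0, 0, 0]
2 nonzero rows, so rank(MP) = 2.

2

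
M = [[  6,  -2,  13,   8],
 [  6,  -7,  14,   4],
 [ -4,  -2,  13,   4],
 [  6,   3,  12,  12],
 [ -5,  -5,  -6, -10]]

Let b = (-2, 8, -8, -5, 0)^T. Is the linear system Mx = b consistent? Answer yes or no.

Row reduce the augmented matrix [M | b].
R2 ← R2 − R1: [0, -5, 1, -4, 10]
R3 ← R3 + (2/3)·R1: [0, -10/3, 65/3, 28/3, -28/3]
R4 ← R4 − R1: [0, 5, -1, 4, -3]
R5 ← R5 + (5/6)·R1: [0, -20/3, 29/6, -10/3, -5/3]
R3 ← R3 − (2/3)·R2: [0, 0, 21, 12, -16]
R4 ← R4 + R2: [0, 0, 0, 0, 7]
R5 ← R5 − (4/3)·R2: [0, 0, 7/2, 2, -15]
R5 ← R5 − (1/6)·R3: [0, 0, 0, 0, -37/3]
R5 ← R5 + (37/21)·R4: [0, 0, 0, 0, 0]
The echelon form has 4 nonzero rows; the last pivot sits in the augmented column, so rank(M) = 3 but rank([M|b]) = 4.
Since the ranks differ, the system is inconsistent.

no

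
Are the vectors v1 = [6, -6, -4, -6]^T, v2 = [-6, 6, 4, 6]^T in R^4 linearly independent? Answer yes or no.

Form the matrix with these vectors as rows and row reduce.
R2 ← R2 + R1: [0, 0, 0, 0]
1 nonzero row, so the 2 vectors span a space of dimension 1.
Since 1 < 2, the vectors are linearly dependent.

no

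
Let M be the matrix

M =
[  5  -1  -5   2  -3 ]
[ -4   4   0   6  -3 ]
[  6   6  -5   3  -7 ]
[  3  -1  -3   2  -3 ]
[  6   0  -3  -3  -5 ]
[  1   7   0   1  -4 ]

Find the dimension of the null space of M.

0

Row reduce to echelon form.
R2 ← R2 + (4/5)·R1: [0, 16/5, -4, 38/5, -27/5]
R3 ← R3 − (6/5)·R1: [0, 36/5, 1, 3/5, -17/5]
R4 ← R4 − (3/5)·R1: [0, -2/5, 0, 4/5, -6/5]
R5 ← R5 − (6/5)·R1: [0, 6/5, 3, -27/5, -7/5]
R6 ← R6 − (1/5)·R1: [0, 36/5, 1, 3/5, -17/5]
R3 ← R3 − (9/4)·R2: [0, 0, 10, -33/2, 35/4]
R4 ← R4 + (1/8)·R2: [0, 0, -1/2, 7/4, -15/8]
R5 ← R5 − (3/8)·R2: [0, 0, 9/2, -33/4, 5/8]
R6 ← R6 − (9/4)·R2: [0, 0, 10, -33/2, 35/4]
R4 ← R4 + (1/20)·R3: [0, 0, 0, 37/40, -23/16]
R5 ← R5 − (9/20)·R3: [0, 0, 0, -33/40, -53/16]
R6 ← R6 − R3: [0, 0, 0, 0, 0]
R5 ← R5 + (33/37)·R4: [0, 0, 0, 0, -170/37]
5 nonzero rows, so rank(M) = 5.
M has 5 columns; by rank–nullity, nullity = 5 − 5 = 0.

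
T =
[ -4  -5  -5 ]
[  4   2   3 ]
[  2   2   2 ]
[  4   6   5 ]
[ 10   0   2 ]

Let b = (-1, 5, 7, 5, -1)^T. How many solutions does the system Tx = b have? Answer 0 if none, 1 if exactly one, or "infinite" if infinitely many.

0

Row reduce the augmented matrix [T | b].
R2 ← R2 + R1: [0, -3, -2, 4]
R3 ← R3 + (1/2)·R1: [0, -1/2, -1/2, 13/2]
R4 ← R4 + R1: [0, 1, 0, 4]
R5 ← R5 + (5/2)·R1: [0, -25/2, -21/2, -7/2]
R3 ← R3 − (1/6)·R2: [0, 0, -1/6, 35/6]
R4 ← R4 + (1/3)·R2: [0, 0, -2/3, 16/3]
R5 ← R5 − (25/6)·R2: [0, 0, -13/6, -121/6]
R4 ← R4 − (4)·R3: [0, 0, 0, -18]
R5 ← R5 − (13)·R3: [0, 0, 0, -96]
R5 ← R5 − (16/3)·R4: [0, 0, 0, 0]
The echelon form has 4 nonzero rows; the last pivot sits in the augmented column, so rank(T) = 3 but rank([T|b]) = 4.
Since the ranks differ, the system is inconsistent.
It has no solutions.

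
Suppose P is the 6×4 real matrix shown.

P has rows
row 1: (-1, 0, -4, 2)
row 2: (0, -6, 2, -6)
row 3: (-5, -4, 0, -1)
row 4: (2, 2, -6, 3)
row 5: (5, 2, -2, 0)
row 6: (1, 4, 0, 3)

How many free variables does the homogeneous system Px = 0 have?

Row reduce to echelon form.
R3 ← R3 − (5)·R1: [0, -4, 20, -11]
R4 ← R4 + (2)·R1: [0, 2, -14, 7]
R5 ← R5 + (5)·R1: [0, 2, -22, 10]
R6 ← R6 + R1: [0, 4, -4, 5]
R3 ← R3 − (2/3)·R2: [0, 0, 56/3, -7]
R4 ← R4 + (1/3)·R2: [0, 0, -40/3, 5]
R5 ← R5 + (1/3)·R2: [0, 0, -64/3, 8]
R6 ← R6 + (2/3)·R2: [0, 0, -8/3, 1]
R4 ← R4 + (5/7)·R3: [0, 0, 0, 0]
R5 ← R5 + (8/7)·R3: [0, 0, 0, 0]
R6 ← R6 + (1/7)·R3: [0, 0, 0, 0]
3 nonzero rows, so rank(P) = 3.
P has 4 columns; by rank–nullity, nullity = 4 − 3 = 1.

1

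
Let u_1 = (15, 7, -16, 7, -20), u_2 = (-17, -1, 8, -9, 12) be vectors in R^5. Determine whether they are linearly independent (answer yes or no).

yes

Form the matrix with these vectors as rows and row reduce.
R2 ← R2 + (17/15)·R1: [0, 104/15, -152/15, -16/15, -32/3]
2 nonzero rows, so the 2 vectors span a space of dimension 2.
Since 2 = 2, the vectors are linearly independent.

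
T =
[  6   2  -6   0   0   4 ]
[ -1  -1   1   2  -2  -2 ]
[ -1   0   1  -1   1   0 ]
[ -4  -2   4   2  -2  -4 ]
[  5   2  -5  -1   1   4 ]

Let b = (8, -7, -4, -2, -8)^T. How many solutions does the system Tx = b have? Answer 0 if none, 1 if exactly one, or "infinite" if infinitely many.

Row reduce the augmented matrix [T | b].
R2 ← R2 + (1/6)·R1: [0, -2/3, 0, 2, -2, -4/3, -17/3]
R3 ← R3 + (1/6)·R1: [0, 1/3, 0, -1, 1, 2/3, -8/3]
R4 ← R4 + (2/3)·R1: [0, -2/3, 0, 2, -2, -4/3, 10/3]
R5 ← R5 − (5/6)·R1: [0, 1/3, 0, -1, 1, 2/3, -44/3]
R3 ← R3 + (1/2)·R2: [0, 0, 0, 0, 0, 0, -11/2]
R4 ← R4 − R2: [0, 0, 0, 0, 0, 0, 9]
R5 ← R5 + (1/2)·R2: [0, 0, 0, 0, 0, 0, -35/2]
R4 ← R4 + (18/11)·R3: [0, 0, 0, 0, 0, 0, 0]
R5 ← R5 − (35/11)·R3: [0, 0, 0, 0, 0, 0, 0]
The echelon form has 3 nonzero rows; the last pivot sits in the augmented column, so rank(T) = 2 but rank([T|b]) = 3.
Since the ranks differ, the system is inconsistent.
It has no solutions.

0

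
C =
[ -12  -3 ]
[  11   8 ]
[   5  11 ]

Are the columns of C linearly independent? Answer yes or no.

Row reduce C to echelon form.
R2 ← R2 + (11/12)·R1: [0, 21/4]
R3 ← R3 + (5/12)·R1: [0, 39/4]
R3 ← R3 − (13/7)·R2: [0, 0]
2 pivots among 2 columns.
Every column is a pivot column, so the columns are linearly independent.

yes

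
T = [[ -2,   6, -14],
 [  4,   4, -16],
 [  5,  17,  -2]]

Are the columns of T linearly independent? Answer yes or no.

yes

Row reduce T to echelon form.
R2 ← R2 + (2)·R1: [0, 16, -44]
R3 ← R3 + (5/2)·R1: [0, 32, -37]
R3 ← R3 − (2)·R2: [0, 0, 51]
3 pivots among 3 columns.
Every column is a pivot column, so the columns are linearly independent.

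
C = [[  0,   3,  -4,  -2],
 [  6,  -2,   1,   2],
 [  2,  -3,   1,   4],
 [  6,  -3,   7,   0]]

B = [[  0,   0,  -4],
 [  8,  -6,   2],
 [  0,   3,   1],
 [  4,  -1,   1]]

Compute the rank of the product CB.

First compute CB:
[[ 16, -28,   0],
 [ -8,  13, -25],
 [ -8,  17,  -9],
 [-24,  39, -23]]
Now row reduce the product.
R2 ← R2 + (1/2)·R1: [0, -1, -25]
R3 ← R3 + (1/2)·R1: [0, 3, -9]
R4 ← R4 + (3/2)·R1: [0, -3, -23]
R3 ← R3 + (3)·R2: [0, 0, -84]
R4 ← R4 − (3)·R2: [0, 0, 52]
R4 ← R4 + (13/21)·R3: [0, 0, 0]
3 nonzero rows, so rank(CB) = 3.

3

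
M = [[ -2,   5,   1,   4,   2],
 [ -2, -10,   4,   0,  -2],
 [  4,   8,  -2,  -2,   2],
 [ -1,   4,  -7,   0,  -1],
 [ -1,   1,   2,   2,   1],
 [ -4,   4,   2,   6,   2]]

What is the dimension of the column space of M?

3

Row reduce to echelon form.
R2 ← R2 − R1: [0, -15, 3, -4, -4]
R3 ← R3 + (2)·R1: [0, 18, 0, 6, 6]
R4 ← R4 − (1/2)·R1: [0, 3/2, -15/2, -2, -2]
R5 ← R5 − (1/2)·R1: [0, -3/2, 3/2, 0, 0]
R6 ← R6 − (2)·R1: [0, -6, 0, -2, -2]
R3 ← R3 + (6/5)·R2: [0, 0, 18/5, 6/5, 6/5]
R4 ← R4 + (1/10)·R2: [0, 0, -36/5, -12/5, -12/5]
R5 ← R5 − (1/10)·R2: [0, 0, 6/5, 2/5, 2/5]
R6 ← R6 − (2/5)·R2: [0, 0, -6/5, -2/5, -2/5]
R4 ← R4 + (2)·R3: [0, 0, 0, 0, 0]
R5 ← R5 − (1/3)·R3: [0, 0, 0, 0, 0]
R6 ← R6 + (1/3)·R3: [0, 0, 0, 0, 0]
Echelon form has 3 nonzero rows, so rank(M) = 3.
The column space has dimension equal to the rank: 3.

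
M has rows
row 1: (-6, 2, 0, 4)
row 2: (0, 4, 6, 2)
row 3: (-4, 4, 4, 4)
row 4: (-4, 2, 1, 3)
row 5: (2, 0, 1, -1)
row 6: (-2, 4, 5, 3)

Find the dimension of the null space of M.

2

Row reduce to echelon form.
R3 ← R3 − (2/3)·R1: [0, 8/3, 4, 4/3]
R4 ← R4 − (2/3)·R1: [0, 2/3, 1, 1/3]
R5 ← R5 + (1/3)·R1: [0, 2/3, 1, 1/3]
R6 ← R6 − (1/3)·R1: [0, 10/3, 5, 5/3]
R3 ← R3 − (2/3)·R2: [0, 0, 0, 0]
R4 ← R4 − (1/6)·R2: [0, 0, 0, 0]
R5 ← R5 − (1/6)·R2: [0, 0, 0, 0]
R6 ← R6 − (5/6)·R2: [0, 0, 0, 0]
2 nonzero rows, so rank(M) = 2.
M has 4 columns; by rank–nullity, nullity = 4 − 2 = 2.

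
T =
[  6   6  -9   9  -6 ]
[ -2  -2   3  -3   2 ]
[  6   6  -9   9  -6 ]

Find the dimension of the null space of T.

Row reduce to echelon form.
R2 ← R2 + (1/3)·R1: [0, 0, 0, 0, 0]
R3 ← R3 − R1: [0, 0, 0, 0, 0]
1 nonzero row, so rank(T) = 1.
T has 5 columns; by rank–nullity, nullity = 5 − 1 = 4.

4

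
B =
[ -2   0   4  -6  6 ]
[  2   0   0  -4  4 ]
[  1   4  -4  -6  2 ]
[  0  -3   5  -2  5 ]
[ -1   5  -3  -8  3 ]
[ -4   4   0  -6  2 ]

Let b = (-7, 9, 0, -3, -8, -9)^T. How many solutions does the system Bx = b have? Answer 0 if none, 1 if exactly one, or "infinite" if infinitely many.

Row reduce the augmented matrix [B | b].
R2 ← R2 + R1: [0, 0, 4, -10, 10, 2]
R3 ← R3 + (1/2)·R1: [0, 4, -2, -9, 5, -7/2]
R5 ← R5 − (1/2)·R1: [0, 5, -5, -5, 0, -9/2]
R6 ← R6 − (2)·R1: [0, 4, -8, 6, -10, 5]
Swap R2 ↔ R3
R4 ← R4 + (3/4)·R2: [0, 0, 7/2, -35/4, 35/4, -45/8]
R5 ← R5 − (5/4)·R2: [0, 0, -5/2, 25/4, -25/4, -1/8]
R6 ← R6 − R2: [0, 0, -6, 15, -15, 17/2]
R4 ← R4 − (7/8)·R3: [0, 0, 0, 0, 0, -59/8]
R5 ← R5 + (5/8)·R3: [0, 0, 0, 0, 0, 9/8]
R6 ← R6 + (3/2)·R3: [0, 0, 0, 0, 0, 23/2]
R5 ← R5 + (9/59)·R4: [0, 0, 0, 0, 0, 0]
R6 ← R6 + (92/59)·R4: [0, 0, 0, 0, 0, 0]
The echelon form has 4 nonzero rows; the last pivot sits in the augmented column, so rank(B) = 3 but rank([B|b]) = 4.
Since the ranks differ, the system is inconsistent.
It has no solutions.

0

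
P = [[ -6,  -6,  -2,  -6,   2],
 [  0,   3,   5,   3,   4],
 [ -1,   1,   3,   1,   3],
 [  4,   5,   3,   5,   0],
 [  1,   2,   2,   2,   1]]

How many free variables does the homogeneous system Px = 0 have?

3

Row reduce to echelon form.
R3 ← R3 − (1/6)·R1: [0, 2, 10/3, 2, 8/3]
R4 ← R4 + (2/3)·R1: [0, 1, 5/3, 1, 4/3]
R5 ← R5 + (1/6)·R1: [0, 1, 5/3, 1, 4/3]
R3 ← R3 − (2/3)·R2: [0, 0, 0, 0, 0]
R4 ← R4 − (1/3)·R2: [0, 0, 0, 0, 0]
R5 ← R5 − (1/3)·R2: [0, 0, 0, 0, 0]
2 nonzero rows, so rank(P) = 2.
P has 5 columns; by rank–nullity, nullity = 5 − 2 = 3.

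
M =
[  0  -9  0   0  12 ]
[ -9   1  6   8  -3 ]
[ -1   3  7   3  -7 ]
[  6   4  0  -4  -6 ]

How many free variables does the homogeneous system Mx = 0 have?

2

Row reduce to echelon form.
Swap R1 ↔ R2
R3 ← R3 − (1/9)·R1: [0, 26/9, 19/3, 19/9, -20/3]
R4 ← R4 + (2/3)·R1: [0, 14/3, 4, 4/3, -8]
R3 ← R3 + (26/81)·R2: [0, 0, 19/3, 19/9, -76/27]
R4 ← R4 + (14/27)·R2: [0, 0, 4, 4/3, -16/9]
R4 ← R4 − (12/19)·R3: [0, 0, 0, 0, 0]
3 nonzero rows, so rank(M) = 3.
M has 5 columns; by rank–nullity, nullity = 5 − 3 = 2.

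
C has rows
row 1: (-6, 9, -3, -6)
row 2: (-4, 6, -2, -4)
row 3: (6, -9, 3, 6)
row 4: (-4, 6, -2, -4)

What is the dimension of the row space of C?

1

Row reduce to echelon form.
R2 ← R2 − (2/3)·R1: [0, 0, 0, 0]
R3 ← R3 + R1: [0, 0, 0, 0]
R4 ← R4 − (2/3)·R1: [0, 0, 0, 0]
Echelon form has 1 nonzero row, so rank(C) = 1.
The row space has dimension equal to the rank: 1.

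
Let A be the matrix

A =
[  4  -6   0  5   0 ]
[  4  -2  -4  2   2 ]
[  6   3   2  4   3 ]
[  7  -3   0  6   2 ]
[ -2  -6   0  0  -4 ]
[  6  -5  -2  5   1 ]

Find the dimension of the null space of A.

1

Row reduce to echelon form.
R2 ← R2 − R1: [0, 4, -4, -3, 2]
R3 ← R3 − (3/2)·R1: [0, 12, 2, -7/2, 3]
R4 ← R4 − (7/4)·R1: [0, 15/2, 0, -11/4, 2]
R5 ← R5 + (1/2)·R1: [0, -9, 0, 5/2, -4]
R6 ← R6 − (3/2)·R1: [0, 4, -2, -5/2, 1]
R3 ← R3 − (3)·R2: [0, 0, 14, 11/2, -3]
R4 ← R4 − (15/8)·R2: [0, 0, 15/2, 23/8, -7/4]
R5 ← R5 + (9/4)·R2: [0, 0, -9, -17/4, 1/2]
R6 ← R6 − R2: [0, 0, 2, 1/2, -1]
R4 ← R4 − (15/28)·R3: [0, 0, 0, -1/14, -1/7]
R5 ← R5 + (9/14)·R3: [0, 0, 0, -5/7, -10/7]
R6 ← R6 − (1/7)·R3: [0, 0, 0, -2/7, -4/7]
R5 ← R5 − (10)·R4: [0, 0, 0, 0, 0]
R6 ← R6 − (4)·R4: [0, 0, 0, 0, 0]
4 nonzero rows, so rank(A) = 4.
A has 5 columns; by rank–nullity, nullity = 5 − 4 = 1.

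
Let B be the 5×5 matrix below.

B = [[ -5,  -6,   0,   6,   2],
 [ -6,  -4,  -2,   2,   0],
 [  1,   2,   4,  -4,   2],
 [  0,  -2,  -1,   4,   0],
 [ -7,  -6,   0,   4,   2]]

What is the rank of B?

3

Row reduce to echelon form.
R2 ← R2 − (6/5)·R1: [0, 16/5, -2, -26/5, -12/5]
R3 ← R3 + (1/5)·R1: [0, 4/5, 4, -14/5, 12/5]
R5 ← R5 − (7/5)·R1: [0, 12/5, 0, -22/5, -4/5]
R3 ← R3 − (1/4)·R2: [0, 0, 9/2, -3/2, 3]
R4 ← R4 + (5/8)·R2: [0, 0, -9/4, 3/4, -3/2]
R5 ← R5 − (3/4)·R2: [0, 0, 3/2, -1/2, 1]
R4 ← R4 + (1/2)·R3: [0, 0, 0, 0, 0]
R5 ← R5 − (1/3)·R3: [0, 0, 0, 0, 0]
Echelon form has 3 nonzero rows, so rank(B) = 3.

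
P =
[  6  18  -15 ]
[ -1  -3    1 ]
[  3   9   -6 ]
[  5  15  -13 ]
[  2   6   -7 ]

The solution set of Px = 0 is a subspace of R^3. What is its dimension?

1

Row reduce to echelon form.
R2 ← R2 + (1/6)·R1: [0, 0, -3/2]
R3 ← R3 − (1/2)·R1: [0, 0, 3/2]
R4 ← R4 − (5/6)·R1: [0, 0, -1/2]
R5 ← R5 − (1/3)·R1: [0, 0, -2]
R3 ← R3 + R2: [0, 0, 0]
R4 ← R4 − (1/3)·R2: [0, 0, 0]
R5 ← R5 − (4/3)·R2: [0, 0, 0]
2 nonzero rows, so rank(P) = 2.
P has 3 columns; by rank–nullity, nullity = 3 − 2 = 1.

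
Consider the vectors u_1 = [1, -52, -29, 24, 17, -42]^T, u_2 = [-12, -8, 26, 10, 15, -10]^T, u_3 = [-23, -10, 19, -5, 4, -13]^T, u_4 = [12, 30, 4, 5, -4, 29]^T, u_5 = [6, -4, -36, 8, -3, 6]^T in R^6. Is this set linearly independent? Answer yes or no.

Form the matrix with these vectors as rows and row reduce.
R2 ← R2 + (12)·R1: [0, -632, -322, 298, 219, -514]
R3 ← R3 + (23)·R1: [0, -1206, -648, 547, 395, -979]
R4 ← R4 − (12)·R1: [0, 654, 352, -283, -208, 533]
R5 ← R5 − (6)·R1: [0, 308, 138, -136, -105, 258]
R3 ← R3 − (603/316)·R2: [0, 0, -5301/158, -3421/158, -7237/316, 289/158]
R4 ← R4 + (327/316)·R2: [0, 0, 2969/158, 4009/158, 5885/316, 175/158]
R5 ← R5 + (77/158)·R2: [0, 0, -1495/79, 729/79, 273/158, 593/79]
R4 ← R4 + (2969/5301)·R3: [0, 0, 0, 70220/5301, 30727/5301, 11302/5301]
R5 ← R5 − (2990/5301)·R3: [0, 0, 0, 113656/5301, 77636/5301, 34322/5301]
R5 ← R5 − (28414/17555)·R4: [0, 0, 0, 0, 92402/17555, 53082/17555]
5 nonzero rows, so the 5 vectors span a space of dimension 5.
Since 5 = 5, the vectors are linearly independent.

yes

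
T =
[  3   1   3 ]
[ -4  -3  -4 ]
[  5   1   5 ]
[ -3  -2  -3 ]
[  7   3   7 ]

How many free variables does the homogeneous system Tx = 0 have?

Row reduce to echelon form.
R2 ← R2 + (4/3)·R1: [0, -5/3, 0]
R3 ← R3 − (5/3)·R1: [0, -2/3, 0]
R4 ← R4 + R1: [0, -1, 0]
R5 ← R5 − (7/3)·R1: [0, 2/3, 0]
R3 ← R3 − (2/5)·R2: [0, 0, 0]
R4 ← R4 − (3/5)·R2: [0, 0, 0]
R5 ← R5 + (2/5)·R2: [0, 0, 0]
2 nonzero rows, so rank(T) = 2.
T has 3 columns; by rank–nullity, nullity = 3 − 2 = 1.

1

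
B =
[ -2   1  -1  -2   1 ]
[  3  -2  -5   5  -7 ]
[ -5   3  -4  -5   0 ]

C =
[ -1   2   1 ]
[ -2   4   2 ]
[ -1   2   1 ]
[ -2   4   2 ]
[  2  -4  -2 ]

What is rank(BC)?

First compute BC:
[[  7, -14,  -7],
 [-18,  36,  18],
 [ 13, -26, -13]]
Now row reduce the product.
R2 ← R2 + (18/7)·R1: [0, 0, 0]
R3 ← R3 − (13/7)·R1: [0, 0, 0]
1 nonzero row, so rank(BC) = 1.

1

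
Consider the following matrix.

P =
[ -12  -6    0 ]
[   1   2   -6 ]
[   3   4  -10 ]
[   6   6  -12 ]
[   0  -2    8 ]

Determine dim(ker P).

1

Row reduce to echelon form.
R2 ← R2 + (1/12)·R1: [0, 3/2, -6]
R3 ← R3 + (1/4)·R1: [0, 5/2, -10]
R4 ← R4 + (1/2)·R1: [0, 3, -12]
R3 ← R3 − (5/3)·R2: [0, 0, 0]
R4 ← R4 − (2)·R2: [0, 0, 0]
R5 ← R5 + (4/3)·R2: [0, 0, 0]
2 nonzero rows, so rank(P) = 2.
P has 3 columns; by rank–nullity, nullity = 3 − 2 = 1.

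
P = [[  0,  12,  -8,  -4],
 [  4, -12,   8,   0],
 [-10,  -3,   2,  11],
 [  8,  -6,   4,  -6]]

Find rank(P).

2

Row reduce to echelon form.
Swap R1 ↔ R2
R3 ← R3 + (5/2)·R1: [0, -33, 22, 11]
R4 ← R4 − (2)·R1: [0, 18, -12, -6]
R3 ← R3 + (11/4)·R2: [0, 0, 0, 0]
R4 ← R4 − (3/2)·R2: [0, 0, 0, 0]
Echelon form has 2 nonzero rows, so rank(P) = 2.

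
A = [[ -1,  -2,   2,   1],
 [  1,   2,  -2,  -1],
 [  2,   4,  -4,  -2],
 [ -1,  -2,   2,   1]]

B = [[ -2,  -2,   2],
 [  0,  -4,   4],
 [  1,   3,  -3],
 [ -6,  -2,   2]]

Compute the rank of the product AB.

First compute AB:
[[ -2,  14, -14],
 [  2, -14,  14],
 [  4, -28,  28],
 [ -2,  14, -14]]
Now row reduce the product.
R2 ← R2 + R1: [0, 0, 0]
R3 ← R3 + (2)·R1: [0, 0, 0]
R4 ← R4 − R1: [0, 0, 0]
1 nonzero row, so rank(AB) = 1.

1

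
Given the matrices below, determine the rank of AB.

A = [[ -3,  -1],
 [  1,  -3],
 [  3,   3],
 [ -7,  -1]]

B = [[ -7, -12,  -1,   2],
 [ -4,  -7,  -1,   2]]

2

First compute AB:
[[ 25,  43,   4,  -8],
 [  5,   9,   2,  -4],
 [-33, -57,  -6,  12],
 [ 53,  91,   8, -16]]
Now row reduce the product.
R2 ← R2 − (1/5)·R1: [0, 2/5, 6/5, -12/5]
R3 ← R3 + (33/25)·R1: [0, -6/25, -18/25, 36/25]
R4 ← R4 − (53/25)·R1: [0, -4/25, -12/25, 24/25]
R3 ← R3 + (3/5)·R2: [0, 0, 0, 0]
R4 ← R4 + (2/5)·R2: [0, 0, 0, 0]
2 nonzero rows, so rank(AB) = 2.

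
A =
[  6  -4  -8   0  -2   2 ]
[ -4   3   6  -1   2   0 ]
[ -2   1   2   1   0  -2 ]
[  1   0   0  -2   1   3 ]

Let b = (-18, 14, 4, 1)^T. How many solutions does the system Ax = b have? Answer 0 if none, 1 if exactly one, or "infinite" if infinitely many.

infinite

Row reduce the augmented matrix [A | b].
R2 ← R2 + (2/3)·R1: [0, 1/3, 2/3, -1, 2/3, 4/3, 2]
R3 ← R3 + (1/3)·R1: [0, -1/3, -2/3, 1, -2/3, -4/3, -2]
R4 ← R4 − (1/6)·R1: [0, 2/3, 4/3, -2, 4/3, 8/3, 4]
R3 ← R3 + R2: [0, 0, 0, 0, 0, 0, 0]
R4 ← R4 − (2)·R2: [0, 0, 0, 0, 0, 0, 0]
The echelon form has 2 nonzero rows, and every pivot lies in the first 6 columns, so rank(A) = rank([A|b]) = 2.
The system is consistent.
rank = 2 < 6 unknowns, so there are infinitely many solutions.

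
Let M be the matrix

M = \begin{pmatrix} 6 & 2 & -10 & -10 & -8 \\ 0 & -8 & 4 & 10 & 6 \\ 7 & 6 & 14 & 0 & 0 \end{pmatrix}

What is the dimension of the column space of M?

Row reduce to echelon form.
R3 ← R3 − (7/6)·R1: [0, 11/3, 77/3, 35/3, 28/3]
R3 ← R3 + (11/24)·R2: [0, 0, 55/2, 65/4, 145/12]
Echelon form has 3 nonzero rows, so rank(M) = 3.
The column space has dimension equal to the rank: 3.

3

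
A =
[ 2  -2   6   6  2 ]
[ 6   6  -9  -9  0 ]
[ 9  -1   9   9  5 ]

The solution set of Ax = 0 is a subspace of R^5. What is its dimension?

Row reduce to echelon form.
R2 ← R2 − (3)·R1: [0, 12, -27, -27, -6]
R3 ← R3 − (9/2)·R1: [0, 8, -18, -18, -4]
R3 ← R3 − (2/3)·R2: [0, 0, 0, 0, 0]
2 nonzero rows, so rank(A) = 2.
A has 5 columns; by rank–nullity, nullity = 5 − 2 = 3.

3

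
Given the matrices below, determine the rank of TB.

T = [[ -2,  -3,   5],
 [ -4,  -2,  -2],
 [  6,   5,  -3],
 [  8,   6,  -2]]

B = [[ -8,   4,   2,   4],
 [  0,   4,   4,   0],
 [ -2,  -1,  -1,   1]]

2

First compute TB:
[[  6, -25, -21,  -3],
 [ 36, -22, -14, -18],
 [-42,  47,  35,  21],
 [-60,  58,  42,  30]]
Now row reduce the product.
R2 ← R2 − (6)·R1: [0, 128, 112, 0]
R3 ← R3 + (7)·R1: [0, -128, -112, 0]
R4 ← R4 + (10)·R1: [0, -192, -168, 0]
R3 ← R3 + R2: [0, 0, 0, 0]
R4 ← R4 + (3/2)·R2: [0, 0, 0, 0]
2 nonzero rows, so rank(TB) = 2.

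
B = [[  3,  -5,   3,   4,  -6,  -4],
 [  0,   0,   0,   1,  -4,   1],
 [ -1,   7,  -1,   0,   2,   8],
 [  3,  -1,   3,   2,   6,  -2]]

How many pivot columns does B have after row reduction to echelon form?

3

Row reduce to echelon form.
R3 ← R3 + (1/3)·R1: [0, 16/3, 0, 4/3, 0, 20/3]
R4 ← R4 − R1: [0, 4, 0, -2, 12, 2]
Swap R2 ↔ R3
R4 ← R4 − (3/4)·R2: [0, 0, 0, -3, 12, -3]
R4 ← R4 + (3)·R3: [0, 0, 0, 0, 0, 0]
Echelon form has 3 nonzero rows, so rank(B) = 3.
Each nonzero row contributes one pivot column: 3 pivot columns.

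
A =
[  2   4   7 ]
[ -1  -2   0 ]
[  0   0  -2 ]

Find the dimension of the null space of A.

Row reduce to echelon form.
R2 ← R2 + (1/2)·R1: [0, 0, 7/2]
R3 ← R3 + (4/7)·R2: [0, 0, 0]
2 nonzero rows, so rank(A) = 2.
A has 3 columns; by rank–nullity, nullity = 3 − 2 = 1.

1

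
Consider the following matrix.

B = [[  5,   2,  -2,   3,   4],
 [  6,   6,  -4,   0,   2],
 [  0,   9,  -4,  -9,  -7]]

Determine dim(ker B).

3

Row reduce to echelon form.
R2 ← R2 − (6/5)·R1: [0, 18/5, -8/5, -18/5, -14/5]
R3 ← R3 − (5/2)·R2: [0, 0, 0, 0, 0]
2 nonzero rows, so rank(B) = 2.
B has 5 columns; by rank–nullity, nullity = 5 − 2 = 3.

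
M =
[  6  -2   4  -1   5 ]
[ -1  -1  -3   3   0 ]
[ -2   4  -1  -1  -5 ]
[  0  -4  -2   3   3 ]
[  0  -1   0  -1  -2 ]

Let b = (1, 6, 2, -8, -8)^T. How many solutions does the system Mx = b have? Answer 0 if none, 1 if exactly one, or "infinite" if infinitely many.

Row reduce the augmented matrix [M | b].
R2 ← R2 + (1/6)·R1: [0, -4/3, -7/3, 17/6, 5/6, 37/6]
R3 ← R3 + (1/3)·R1: [0, 10/3, 1/3, -4/3, -10/3, 7/3]
R3 ← R3 + (5/2)·R2: [0, 0, -11/2, 23/4, -5/4, 71/4]
R4 ← R4 − (3)·R2: [0, 0, 5, -11/2, 1/2, -53/2]
R5 ← R5 − (3/4)·R2: [0, 0, 7/4, -25/8, -21/8, -101/8]
R4 ← R4 + (10/11)·R3: [0, 0, 0, -3/11, -7/11, -114/11]
R5 ← R5 + (7/22)·R3: [0, 0, 0, -57/44, -133/44, -307/44]
R5 ← R5 − (19/4)·R4: [0, 0, 0, 0, 0, 169/4]
The echelon form has 5 nonzero rows; the last pivot sits in the augmented column, so rank(M) = 4 but rank([M|b]) = 5.
Since the ranks differ, the system is inconsistent.
It has no solutions.

0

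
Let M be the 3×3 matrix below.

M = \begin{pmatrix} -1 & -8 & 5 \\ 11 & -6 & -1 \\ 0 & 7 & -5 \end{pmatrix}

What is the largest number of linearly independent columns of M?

3

Row reduce to echelon form.
R2 ← R2 + (11)·R1: [0, -94, 54]
R3 ← R3 + (7/94)·R2: [0, 0, -46/47]
Echelon form has 3 nonzero rows, so rank(M) = 3.
The rank gives the maximum number of linearly independent columns: 3.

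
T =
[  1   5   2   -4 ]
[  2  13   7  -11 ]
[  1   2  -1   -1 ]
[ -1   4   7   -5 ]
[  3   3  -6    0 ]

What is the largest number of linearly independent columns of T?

Row reduce to echelon form.
R2 ← R2 − (2)·R1: [0, 3, 3, -3]
R3 ← R3 − R1: [0, -3, -3, 3]
R4 ← R4 + R1: [0, 9, 9, -9]
R5 ← R5 − (3)·R1: [0, -12, -12, 12]
R3 ← R3 + R2: [0, 0, 0, 0]
R4 ← R4 − (3)·R2: [0, 0, 0, 0]
R5 ← R5 + (4)·R2: [0, 0, 0, 0]
Echelon form has 2 nonzero rows, so rank(T) = 2.
The rank gives the maximum number of linearly independent columns: 2.

2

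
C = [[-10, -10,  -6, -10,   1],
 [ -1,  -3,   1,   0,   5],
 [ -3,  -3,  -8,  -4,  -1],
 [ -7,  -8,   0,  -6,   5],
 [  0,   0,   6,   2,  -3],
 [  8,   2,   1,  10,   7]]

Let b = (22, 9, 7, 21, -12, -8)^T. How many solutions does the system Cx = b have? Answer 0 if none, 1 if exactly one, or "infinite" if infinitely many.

Row reduce the augmented matrix [C | b].
R2 ← R2 − (1/10)·R1: [0, -2, 8/5, 1, 49/10, 34/5]
R3 ← R3 − (3/10)·R1: [0, 0, -31/5, -1, -13/10, 2/5]
R4 ← R4 − (7/10)·R1: [0, -1, 21/5, 1, 43/10, 28/5]
R6 ← R6 + (4/5)·R1: [0, -6, -19/5, 2, 39/5, 48/5]
R4 ← R4 − (1/2)·R2: [0, 0, 17/5, 1/2, 37/20, 11/5]
R6 ← R6 − (3)·R2: [0, 0, -43/5, -1, -69/10, -54/5]
R4 ← R4 + (17/31)·R3: [0, 0, 0, -3/62, 141/124, 75/31]
R5 ← R5 + (30/31)·R3: [0, 0, 0, 32/31, -132/31, -360/31]
R6 ← R6 − (43/31)·R3: [0, 0, 0, 12/31, -158/31, -352/31]
R5 ← R5 + (64/3)·R4: [0, 0, 0, 0, 20, 40]
R6 ← R6 + (8)·R4: [0, 0, 0, 0, 4, 8]
R6 ← R6 − (1/5)·R5: [0, 0, 0, 0, 0, 0]
The echelon form has 5 nonzero rows, and every pivot lies in the first 5 columns, so rank(C) = rank([C|b]) = 5.
The system is consistent.
rank = 5 = number of unknowns, so the solution is unique.

1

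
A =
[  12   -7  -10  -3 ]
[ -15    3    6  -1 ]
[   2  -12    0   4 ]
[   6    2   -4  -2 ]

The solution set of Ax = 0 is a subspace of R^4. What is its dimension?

Row reduce to echelon form.
R2 ← R2 + (5/4)·R1: [0, -23/4, -13/2, -19/4]
R3 ← R3 − (1/6)·R1: [0, -65/6, 5/3, 9/2]
R4 ← R4 − (1/2)·R1: [0, 11/2, 1, -1/2]
R3 ← R3 − (130/69)·R2: [0, 0, 320/23, 928/69]
R4 ← R4 + (22/23)·R2: [0, 0, -120/23, -116/23]
R4 ← R4 + (3/8)·R3: [0, 0, 0, 0]
3 nonzero rows, so rank(A) = 3.
A has 4 columns; by rank–nullity, nullity = 4 − 3 = 1.

1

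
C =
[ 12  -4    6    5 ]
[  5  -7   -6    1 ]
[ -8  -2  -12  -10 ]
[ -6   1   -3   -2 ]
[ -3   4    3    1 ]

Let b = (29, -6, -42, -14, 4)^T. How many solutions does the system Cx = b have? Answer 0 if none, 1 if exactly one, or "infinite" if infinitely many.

Row reduce the augmented matrix [C | b].
R2 ← R2 − (5/12)·R1: [0, -16/3, -17/2, -13/12, -217/12]
R3 ← R3 + (2/3)·R1: [0, -14/3, -8, -20/3, -68/3]
R4 ← R4 + (1/2)·R1: [0, -1, 0, 1/2, 1/2]
R5 ← R5 + (1/4)·R1: [0, 3, 9/2, 9/4, 45/4]
R3 ← R3 − (7/8)·R2: [0, 0, -9/16, -183/32, -219/32]
R4 ← R4 − (3/16)·R2: [0, 0, 51/32, 45/64, 249/64]
R5 ← R5 + (9/16)·R2: [0, 0, -9/32, 105/64, 69/64]
R4 ← R4 + (17/6)·R3: [0, 0, 0, -31/2, -31/2]
R5 ← R5 − (1/2)·R3: [0, 0, 0, 9/2, 9/2]
R5 ← R5 + (9/31)·R4: [0, 0, 0, 0, 0]
The echelon form has 4 nonzero rows, and every pivot lies in the first 4 columns, so rank(C) = rank([C|b]) = 4.
The system is consistent.
rank = 4 = number of unknowns, so the solution is unique.

1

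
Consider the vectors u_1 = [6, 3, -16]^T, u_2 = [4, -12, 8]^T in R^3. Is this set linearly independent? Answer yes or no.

yes

Form the matrix with these vectors as rows and row reduce.
R2 ← R2 − (2/3)·R1: [0, -14, 56/3]
2 nonzero rows, so the 2 vectors span a space of dimension 2.
Since 2 = 2, the vectors are linearly independent.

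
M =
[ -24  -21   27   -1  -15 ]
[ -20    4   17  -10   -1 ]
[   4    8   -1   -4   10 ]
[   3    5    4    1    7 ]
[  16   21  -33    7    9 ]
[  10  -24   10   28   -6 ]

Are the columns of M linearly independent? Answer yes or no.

Row reduce M to echelon form.
R2 ← R2 − (5/6)·R1: [0, 43/2, -11/2, -55/6, 23/2]
R3 ← R3 + (1/6)·R1: [0, 9/2, 7/2, -25/6, 15/2]
R4 ← R4 + (1/8)·R1: [0, 19/8, 59/8, 7/8, 41/8]
R5 ← R5 + (2/3)·R1: [0, 7, -15, 19/3, -1]
R6 ← R6 + (5/12)·R1: [0, -131/4, 85/4, 331/12, -49/4]
R3 ← R3 − (9/43)·R2: [0, 0, 200/43, -290/129, 219/43]
R4 ← R4 − (19/172)·R2: [0, 0, 1373/172, 487/258, 663/172]
R5 ← R5 − (14/43)·R2: [0, 0, -568/43, 1202/129, -204/43]
R6 ← R6 + (131/86)·R2: [0, 0, 1107/86, 1757/129, 453/86]
R4 ← R4 − (1373/800)·R3: [0, 0, 0, 1379/240, -3909/800]
R5 ← R5 + (71/25)·R3: [0, 0, 0, 44/15, 243/25]
R6 ← R6 − (1107/400)·R3: [0, 0, 0, 2381/120, -3531/400]
R5 ← R5 − (704/1379)·R4: [0, 0, 0, 0, 84219/6895]
R6 ← R6 − (4762/1379)·R4: [0, 0, 0, 0, 55476/6895]
R6 ← R6 − (276/419)·R5: [0, 0, 0, 0, 0]
5 pivots among 5 columns.
Every column is a pivot column, so the columns are linearly independent.

yes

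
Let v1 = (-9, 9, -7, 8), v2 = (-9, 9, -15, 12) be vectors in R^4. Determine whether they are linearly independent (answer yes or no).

yes

Form the matrix with these vectors as rows and row reduce.
R2 ← R2 − R1: [0, 0, -8, 4]
2 nonzero rows, so the 2 vectors span a space of dimension 2.
Since 2 = 2, the vectors are linearly independent.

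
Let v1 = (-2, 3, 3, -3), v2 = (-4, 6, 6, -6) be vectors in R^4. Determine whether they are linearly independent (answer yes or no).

no

Form the matrix with these vectors as rows and row reduce.
R2 ← R2 − (2)·R1: [0, 0, 0, 0]
1 nonzero row, so the 2 vectors span a space of dimension 1.
Since 1 < 2, the vectors are linearly dependent.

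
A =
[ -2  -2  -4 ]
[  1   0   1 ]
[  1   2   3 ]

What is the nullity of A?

Row reduce to echelon form.
R2 ← R2 + (1/2)·R1: [0, -1, -1]
R3 ← R3 + (1/2)·R1: [0, 1, 1]
R3 ← R3 + R2: [0, 0, 0]
2 nonzero rows, so rank(A) = 2.
A has 3 columns; by rank–nullity, nullity = 3 − 2 = 1.

1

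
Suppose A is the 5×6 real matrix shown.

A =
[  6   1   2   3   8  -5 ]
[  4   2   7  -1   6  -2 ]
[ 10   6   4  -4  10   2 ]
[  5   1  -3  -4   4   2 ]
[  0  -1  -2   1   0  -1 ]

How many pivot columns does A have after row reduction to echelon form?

Row reduce to echelon form.
R2 ← R2 − (2/3)·R1: [0, 4/3, 17/3, -3, 2/3, 4/3]
R3 ← R3 − (5/3)·R1: [0, 13/3, 2/3, -9, -10/3, 31/3]
R4 ← R4 − (5/6)·R1: [0, 1/6, -14/3, -13/2, -8/3, 37/6]
R3 ← R3 − (13/4)·R2: [0, 0, -71/4, 3/4, -11/2, 6]
R4 ← R4 − (1/8)·R2: [0, 0, -43/8, -49/8, -11/4, 6]
R5 ← R5 + (3/4)·R2: [0, 0, 9/4, -5/4, 1/2, 0]
R4 ← R4 − (43/142)·R3: [0, 0, 0, -451/71, -77/71, 297/71]
R5 ← R5 + (9/71)·R3: [0, 0, 0, -82/71, -14/71, 54/71]
R5 ← R5 − (2/11)·R4: [0, 0, 0, 0, 0, 0]
Echelon form has 4 nonzero rows, so rank(A) = 4.
Each nonzero row contributes one pivot column: 4 pivot columns.

4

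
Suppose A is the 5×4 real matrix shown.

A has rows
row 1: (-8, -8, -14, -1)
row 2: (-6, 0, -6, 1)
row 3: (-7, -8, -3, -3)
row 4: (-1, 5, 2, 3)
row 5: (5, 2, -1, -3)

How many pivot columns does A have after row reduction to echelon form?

4

Row reduce to echelon form.
R2 ← R2 − (3/4)·R1: [0, 6, 9/2, 7/4]
R3 ← R3 − (7/8)·R1: [0, -1, 37/4, -17/8]
R4 ← R4 − (1/8)·R1: [0, 6, 15/4, 25/8]
R5 ← R5 + (5/8)·R1: [0, -3, -39/4, -29/8]
R3 ← R3 + (1/6)·R2: [0, 0, 10, -11/6]
R4 ← R4 − R2: [0, 0, -3/4, 11/8]
R5 ← R5 + (1/2)·R2: [0, 0, -15/2, -11/4]
R4 ← R4 + (3/40)·R3: [0, 0, 0, 99/80]
R5 ← R5 + (3/4)·R3: [0, 0, 0, -33/8]
R5 ← R5 + (10/3)·R4: [0, 0, 0, 0]
Echelon form has 4 nonzero rows, so rank(A) = 4.
Each nonzero row contributes one pivot column: 4 pivot columns.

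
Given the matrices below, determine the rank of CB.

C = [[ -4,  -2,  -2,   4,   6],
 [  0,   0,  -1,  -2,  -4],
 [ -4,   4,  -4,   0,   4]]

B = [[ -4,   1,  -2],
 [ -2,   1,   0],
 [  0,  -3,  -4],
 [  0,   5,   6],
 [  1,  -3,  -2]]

First compute CB:
[[ 26,   2,  28],
 [ -4,   5,   0],
 [ 12,   0,  16]]
Now row reduce the product.
R2 ← R2 + (2/13)·R1: [0, 69/13, 56/13]
R3 ← R3 − (6/13)·R1: [0, -12/13, 40/13]
R3 ← R3 + (4/23)·R2: [0, 0, 88/23]
3 nonzero rows, so rank(CB) = 3.

3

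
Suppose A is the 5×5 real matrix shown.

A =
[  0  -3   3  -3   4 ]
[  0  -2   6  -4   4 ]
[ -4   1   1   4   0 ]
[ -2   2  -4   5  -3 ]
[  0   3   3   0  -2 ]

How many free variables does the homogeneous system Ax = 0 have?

Row reduce to echelon form.
Swap R1 ↔ R3
R4 ← R4 − (1/2)·R1: [0, 3/2, -9/2, 3, -3]
R3 ← R3 − (3/2)·R2: [0, 0, -6, 3, -2]
R4 ← R4 + (3/4)·R2: [0, 0, 0, 0, 0]
R5 ← R5 + (3/2)·R2: [0, 0, 12, -6, 4]
R5 ← R5 + (2)·R3: [0, 0, 0, 0, 0]
3 nonzero rows, so rank(A) = 3.
A has 5 columns; by rank–nullity, nullity = 5 − 3 = 2.

2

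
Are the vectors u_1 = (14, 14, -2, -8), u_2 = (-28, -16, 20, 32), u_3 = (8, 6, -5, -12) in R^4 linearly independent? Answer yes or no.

Form the matrix with these vectors as rows and row reduce.
R2 ← R2 + (2)·R1: [0, 12, 16, 16]
R3 ← R3 − (4/7)·R1: [0, -2, -27/7, -52/7]
R3 ← R3 + (1/6)·R2: [0, 0, -25/21, -100/21]
3 nonzero rows, so the 3 vectors span a space of dimension 3.
Since 3 = 3, the vectors are linearly independent.

yes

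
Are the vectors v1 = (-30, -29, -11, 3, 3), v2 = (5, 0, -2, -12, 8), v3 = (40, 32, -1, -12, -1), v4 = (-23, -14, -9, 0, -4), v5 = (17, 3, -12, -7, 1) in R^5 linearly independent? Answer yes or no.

yes

Form the matrix with these vectors as rows and row reduce.
R2 ← R2 + (1/6)·R1: [0, -29/6, -23/6, -23/2, 17/2]
R3 ← R3 + (4/3)·R1: [0, -20/3, -47/3, -8, 3]
R4 ← R4 − (23/30)·R1: [0, 247/30, -17/30, -23/10, -63/10]
R5 ← R5 + (17/30)·R1: [0, -403/30, -547/30, -53/10, 27/10]
R3 ← R3 − (40/29)·R2: [0, 0, -301/29, 228/29, -253/29]
R4 ← R4 + (247/145)·R2: [0, 0, -1029/145, -3174/145, 1186/145]
R5 ← R5 − (403/145)·R2: [0, 0, -1099/145, 3866/145, -3034/145]
R4 ← R4 − (147/215)·R3: [0, 0, 0, -5862/215, 3041/215]
R5 ← R5 − (157/215)·R3: [0, 0, 0, 4498/215, -3129/215]
R5 ← R5 + (2249/2931)·R4: [0, 0, 0, 0, -10846/2931]
5 nonzero rows, so the 5 vectors span a space of dimension 5.
Since 5 = 5, the vectors are linearly independent.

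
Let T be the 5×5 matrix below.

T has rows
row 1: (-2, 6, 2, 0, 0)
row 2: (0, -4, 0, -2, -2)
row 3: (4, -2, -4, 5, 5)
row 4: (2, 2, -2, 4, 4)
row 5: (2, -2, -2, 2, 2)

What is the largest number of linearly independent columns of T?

2

Row reduce to echelon form.
R3 ← R3 + (2)·R1: [0, 10, 0, 5, 5]
R4 ← R4 + R1: [0, 8, 0, 4, 4]
R5 ← R5 + R1: [0, 4, 0, 2, 2]
R3 ← R3 + (5/2)·R2: [0, 0, 0, 0, 0]
R4 ← R4 + (2)·R2: [0, 0, 0, 0, 0]
R5 ← R5 + R2: [0, 0, 0, 0, 0]
Echelon form has 2 nonzero rows, so rank(T) = 2.
The rank gives the maximum number of linearly independent columns: 2.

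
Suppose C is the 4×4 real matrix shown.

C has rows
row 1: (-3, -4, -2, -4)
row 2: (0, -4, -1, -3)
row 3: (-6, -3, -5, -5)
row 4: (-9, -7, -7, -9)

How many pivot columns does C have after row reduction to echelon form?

3

Row reduce to echelon form.
R3 ← R3 − (2)·R1: [0, 5, -1, 3]
R4 ← R4 − (3)·R1: [0, 5, -1, 3]
R3 ← R3 + (5/4)·R2: [0, 0, -9/4, -3/4]
R4 ← R4 + (5/4)·R2: [0, 0, -9/4, -3/4]
R4 ← R4 − R3: [0, 0, 0, 0]
Echelon form has 3 nonzero rows, so rank(C) = 3.
Each nonzero row contributes one pivot column: 3 pivot columns.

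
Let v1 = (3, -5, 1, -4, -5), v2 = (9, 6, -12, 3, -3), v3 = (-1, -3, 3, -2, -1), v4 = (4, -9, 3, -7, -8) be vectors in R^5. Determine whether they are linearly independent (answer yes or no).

Form the matrix with these vectors as rows and row reduce.
R2 ← R2 − (3)·R1: [0, 21, -15, 15, 12]
R3 ← R3 + (1/3)·R1: [0, -14/3, 10/3, -10/3, -8/3]
R4 ← R4 − (4/3)·R1: [0, -7/3, 5/3, -5/3, -4/3]
R3 ← R3 + (2/9)·R2: [0, 0, 0, 0, 0]
R4 ← R4 + (1/9)·R2: [0, 0, 0, 0, 0]
2 nonzero rows, so the 4 vectors span a space of dimension 2.
Since 2 < 4, the vectors are linearly dependent.

no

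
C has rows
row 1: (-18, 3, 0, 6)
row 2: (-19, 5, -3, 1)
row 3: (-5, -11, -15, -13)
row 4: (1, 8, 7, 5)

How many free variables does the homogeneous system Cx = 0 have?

Row reduce to echelon form.
R2 ← R2 − (19/18)·R1: [0, 11/6, -3, -16/3]
R3 ← R3 − (5/18)·R1: [0, -71/6, -15, -44/3]
R4 ← R4 + (1/18)·R1: [0, 49/6, 7, 16/3]
R3 ← R3 + (71/11)·R2: [0, 0, -378/11, -540/11]
R4 ← R4 − (49/11)·R2: [0, 0, 224/11, 320/11]
R4 ← R4 + (16/27)·R3: [0, 0, 0, 0]
3 nonzero rows, so rank(C) = 3.
C has 4 columns; by rank–nullity, nullity = 4 − 3 = 1.

1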